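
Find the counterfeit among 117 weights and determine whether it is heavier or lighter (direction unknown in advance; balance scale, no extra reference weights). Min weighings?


Let n = 117. 234 possibilities (n weights × lighter/heavier); each weighing has 3 outcomes.
Bound for k weighings: say the first weighing puts j weights on each pan. If it tips, the 2j weighed weights remain suspects (each with a known direction) and k-1 weighings give 3^(k-1) outcomes; 3^(k-1) is odd, so 2j ≤ 3^(k-1) - 1. If it balances, the n - 2j unweighed weights remain with direction unknown: 2(n - 2j) ≤ 3^(k-1) - 1 by the same parity argument. Adding, n ≤ (3^(k-1) - 1) + (3^(k-1) - 1)/2 = (3^k - 3)/2, and the classical three-group strategy achieves this (3 weights in 2 weighings, 12 in 3, 39 in 4, 120 in 5).
So we need the smallest k with (3^k - 3)/2 ≥ 117.
k = 4: (3^4 - 3)/2 = 39 < 117 ✗
k = 5: (3^5 - 3)/2 = 120 ≥ 117 ✓

5


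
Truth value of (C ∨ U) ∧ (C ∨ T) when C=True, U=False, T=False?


C = True, U = False, T = False
Expression: (C ∨ U) ∧ (C ∨ T)
Step 1: C ∨ U = True OR False = True
Step 2: C ∨ T = True OR False = True
Step 3: (True) ∧ (True) = True AND True = True

True


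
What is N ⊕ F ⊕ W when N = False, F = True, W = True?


N = False, F = True, W = True
Step 1: N ⊕ F = False XOR True = True
Step 2: True ⊕ W = True XOR True = False
XOR is true when an odd number of operands are true.

False


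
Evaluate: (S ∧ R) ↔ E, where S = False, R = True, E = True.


S = False, R = True, E = True
Step 1: S ∧ R = False AND True = False
Step 2: (False) ↔ E: true when both sides have same truth value.
Result: False ↔ True = False

False


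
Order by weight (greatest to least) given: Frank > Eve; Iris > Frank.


Constraints: Frank > Eve; Iris > Frank
Method: at each step, the next-highest is the one remaining person who never appears on the smaller side of a constraint between remaining people.
  Step 1: remaining {Iris, Frank, Eve}; on the smaller side: {Frank, Eve} → Iris is next (Iris > Frank).
  Step 2: remaining {Frank, Eve}; on the smaller side: {Eve} → Frank is next (Frank > Eve).
  Step 3: only Eve remains → lowest.
Final ranking (highest to lowest):

Iris > Frank > Eve


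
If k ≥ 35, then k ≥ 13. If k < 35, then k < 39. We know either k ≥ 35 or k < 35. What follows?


Constructive dilemma: (P → Q) ∧ (R → S), P ∨ R ⊢ Q ∨ S
Premise 1: k ≥ 35 → k ≥ 13
Premise 2: k < 35 → k < 39
Premise 3: k ≥ 35 ∨ k < 35
Case 1: Assuming k ≥ 35, then by Premise 1, k ≥ 13.
Case 2: Assuming k < 35, then by Premise 2, k < 39.
Since one of k ≥ 35 or k < 35 must hold, we get k ≥ 13 or k < 39.

k ≥ 13 or k < 39.


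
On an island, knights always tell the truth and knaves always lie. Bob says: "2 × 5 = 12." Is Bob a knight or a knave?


Statement: "2 × 5 = 12."
Actual: 2 × 5 = 10
Claimed: 12
Statement is FALSE → Bob lies → Knave

Knave


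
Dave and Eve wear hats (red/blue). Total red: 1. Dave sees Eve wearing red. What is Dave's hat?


Total red = 1, Eve = red
Red accounted for: 1
Remaining for Dave: 0
Dave's hat is blue.

blue


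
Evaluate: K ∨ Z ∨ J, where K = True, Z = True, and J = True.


K = True, Z = True, J = True
Step 1: K ∨ Z = True OR True = True
Step 2: True ∨ J = True OR True = True
OR is true when at least one operand is true.

True


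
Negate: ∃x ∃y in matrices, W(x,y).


Original: ∃x ∃y W(x,y)
Rule: ¬∀→∃, ¬∃→∀, negate predicate.
Negation: ∀x ∀y ¬W(x,y)

∀x ∀y ¬W(x,y)


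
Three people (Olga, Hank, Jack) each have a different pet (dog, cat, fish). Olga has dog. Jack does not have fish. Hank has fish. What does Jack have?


From clues:
  Olga → dog
  Hank → fish
By elimination, Jack gets the remaining.

cat


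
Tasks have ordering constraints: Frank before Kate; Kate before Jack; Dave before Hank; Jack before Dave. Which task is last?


Constraints: Frank before Kate; Kate before Jack; Dave before Hank; Jack before Dave
The last task can have nothing scheduled after it, so it must never appear on the left of a 'before'.
Tasks appearing before some other task: Frank, Kate, Dave, Jack.
The only task not in that list is Hank → it is last.

Hank


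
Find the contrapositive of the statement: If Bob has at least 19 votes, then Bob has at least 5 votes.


Original: If Bob has at least 19 votes, then Bob has at least 5 votes
Contrapositive: If ¬Q, then ¬P
Negate Q: not (Bob has at least 5 votes)
Negate P: not (Bob has at least 19 votes)

If not (Bob has at least 5 votes), then not (Bob has at least 19 votes).


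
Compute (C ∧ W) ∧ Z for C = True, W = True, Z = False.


C = True, W = True, Z = False
Step 1: C ∧ W = True AND True = True
Step 2: True ∧ Z = True AND False = False
AND is true only when ALL operands are true.

False


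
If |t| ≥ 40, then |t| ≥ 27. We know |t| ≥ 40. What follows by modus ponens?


Modus ponens: P → Q, P ⊢ Q
P: |t| ≥ 40
Q: |t| ≥ 27
We have P → Q and P is true.
By modus ponens, Q must be true.

|t| ≥ 27


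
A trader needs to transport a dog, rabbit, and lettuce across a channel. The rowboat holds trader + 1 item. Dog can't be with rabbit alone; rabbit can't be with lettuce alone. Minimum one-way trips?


1. trader+rabbit → 2. trader ← 3. trader+dog → 4. trader+rabbit ← 5. trader+lettuce → 6. trader ← 7. trader+rabbit →
Minimum trips = 7

7


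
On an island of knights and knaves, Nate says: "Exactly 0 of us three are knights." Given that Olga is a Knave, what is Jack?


Nate claims exactly 0 knights among Nate, Olga, Jack.
Given: Olga is a Knave.

Case 1: Nate is a Knight (tells truth)
  Then exactly 0 of the three are knights.
  Counting Nate, Olga: 1 knight(s) so far. Need -1 more → impossible.
Case 2: Nate is a Knave (lies)
  Then the count is NOT 0.
  If Jack = Knave, count = 0 = 0 → claim would be true, contradicts lie.
  If Jack = Knight, count = 1 ≠ 0 → lie confirmed ✓

Jack is a Knight.

Knight


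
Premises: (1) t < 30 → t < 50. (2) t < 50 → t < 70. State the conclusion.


Hypothetical syllogism: P → Q, Q → R ⊢ P → R
Premise 1: t < 30 → t < 50
Premise 2: t < 50 → t < 70
Chain the implications: the middle term (t < 50) links the two.
Conclusion: If t < 30, then t < 70.

If t < 30, then t < 70.


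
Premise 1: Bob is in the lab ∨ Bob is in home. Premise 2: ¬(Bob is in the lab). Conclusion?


Disjunctive syllogism: P ∨ Q, ¬P ⊢ Q
Disjunction: Bob is in the lab ∨ Bob is in home
We know it is not the case that Bob is in the lab.
By disjunctive syllogism, the other disjunct must be true.

Bob is in home


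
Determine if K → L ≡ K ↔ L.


Expression 1: K → L
Expression 2: K ↔ L
Truth table (K L | Expr1 Expr2):
  T T |   T     T
  T F |   F     F
  F T |   T     F   ← differ
  F F |   T     T
Counterexample: K=F, L=T gives Expr1 = T but Expr2 = F, so the expressions are NOT logically equivalent.

No


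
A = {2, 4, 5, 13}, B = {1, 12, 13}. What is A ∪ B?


A = {2, 4, 5, 13}
B = {1, 12, 13}
Operation: union
All elements combined: 1, 2, 4, 5, 12, 13

{1, 2, 4, 5, 12, 13}


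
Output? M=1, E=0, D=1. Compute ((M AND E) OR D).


M AND E = 1&0 = 0
0 OR 1 = 1

1


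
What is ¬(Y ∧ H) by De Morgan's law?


De Morgan's law: ¬(P ∧ Q) ≡ ¬P ∨ ¬Q
¬(Y ∧ H) = ¬Y ∨ ¬H

¬Y ∨ ¬H


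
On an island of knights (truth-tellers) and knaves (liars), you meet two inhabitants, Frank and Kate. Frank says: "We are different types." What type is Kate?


Frank says: "We are different types."
Case 1: Frank is a Knight (truth-teller)
  Statement is true → they ARE different → Kate is a Knave
Case 2: Frank is a Knave (liar)
  Statement is false → they are NOT different → Kate is a Knave
In both cases, Kate is a Knave.

Knave


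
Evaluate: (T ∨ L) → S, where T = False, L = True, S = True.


T = False, L = True, S = True
Step 1: T ∨ L = False OR True = True
Step 2: (True) → S: false only when antecedent=True and S=False.
Result: True

True


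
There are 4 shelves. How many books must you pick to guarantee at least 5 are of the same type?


Pigeonhole: to guarantee k in one of n categories, need (k-1)×n + 1.
k = 5, n = 4
Minimum = (5-1) × 4 + 1 = 4 × 4 + 1

17


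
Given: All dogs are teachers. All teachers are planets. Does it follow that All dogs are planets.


Premise 1: All dogs are teachers.
Premise 2: All teachers are planets.
Conclusion: All dogs are planets.
Barbara syllogism (AAA-1): All A are B, All B are C → All A are C.
Middle term (teachers) distributed in premise 2.

Valid


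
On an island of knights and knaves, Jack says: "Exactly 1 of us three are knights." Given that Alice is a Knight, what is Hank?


Jack claims exactly 1 knights among Jack, Alice, Hank.
Given: Alice is a Knight.

Case 1: Jack is a Knight (tells truth)
  Then exactly 1 of the three are knights.
  Counting Jack, Alice: 2 knight(s) so far. Need -1 more → impossible.
Case 2: Jack is a Knave (lies)
  Then the count is NOT 1.
  If Hank = Knave, count = 1 = 1 → claim would be true, contradicts lie.
  If Hank = Knight, count = 2 ≠ 1 → lie confirmed ✓

Hank is a Knight.

Knight


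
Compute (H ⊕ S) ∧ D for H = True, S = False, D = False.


H = True, S = False, D = False
Step 1: H ⊕ S = True XOR False = True
Step 2: True ∧ D = True AND False = False
XOR true when exactly one of H,S is true; then AND with D.

False


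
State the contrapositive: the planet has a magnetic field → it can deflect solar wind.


Original: If the planet has a magnetic field, then it can deflect solar wind
Contrapositive: If ¬Q, then ¬P
Negate Q: not (it can deflect solar wind)
Negate P: not (the planet has a magnetic field)

If not (it can deflect solar wind), then not (the planet has a magnetic field).


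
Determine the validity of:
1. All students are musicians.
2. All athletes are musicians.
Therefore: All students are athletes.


Premise 1: All students are musicians.
Premise 2: All athletes are musicians.
Conclusion: All students are athletes.
Fallacy: undistributed middle. musicians is predicate in both.
Counterexample: students and athletes could be disjoint subsets of musicians.

Invalid


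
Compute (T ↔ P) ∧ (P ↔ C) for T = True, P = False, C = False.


T = True, P = False, C = False
Step 1: T ↔ P is true when T and P have the same value. Result: False
Step 2: P ↔ C is true when P and C have the same value. Result: True
Step 3: False ∧ True = False

False


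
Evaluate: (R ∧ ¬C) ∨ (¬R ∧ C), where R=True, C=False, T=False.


R = True, C = False, T = False
Expression: (R ∧ ¬C) ∨ (¬R ∧ C)
Step 1: ¬C = NOT False = True
Step 2: R ∧ ¬C = True AND True = True
Step 3: ¬R = NOT True = False
Step 4: ¬R ∧ C = False AND False = False
Step 5: (True) ∨ (False) = True OR False = True

True


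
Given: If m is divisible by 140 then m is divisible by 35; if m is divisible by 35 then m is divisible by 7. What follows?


Hypothetical syllogism: P → Q, Q → R ⊢ P → R
Premise 1: m is divisible by 140 → m is divisible by 35
Premise 2: m is divisible by 35 → m is divisible by 7
Chain the implications: the middle term (m is divisible by 35) links the two.
Conclusion: If m is divisible by 140, then m is divisible by 7.

If m is divisible by 140, then m is divisible by 7.


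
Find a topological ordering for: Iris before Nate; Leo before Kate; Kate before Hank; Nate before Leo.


Constraints: Iris before Nate; Leo before Kate; Kate before Hank; Nate before Leo
Method: repeatedly schedule the remaining task that has no remaining task required before it.
  Step 1: remaining {Nate, Leo, Iris, Hank, Kate}; every task except Iris still has a predecessor pending → schedule Iris.
  Step 2: remaining {Nate, Leo, Hank, Kate}; every task except Nate still has a predecessor pending → schedule Nate.
  Step 3: remaining {Leo, Hank, Kate}; every task except Leo still has a predecessor pending → schedule Leo.
  Step 4: remaining {Hank, Kate}; every task except Kate still has a predecessor pending → schedule Kate.
  Step 5: only Hank remains → schedule Hank.
Resulting order:

Iris → Nate → Leo → Kate → Hank


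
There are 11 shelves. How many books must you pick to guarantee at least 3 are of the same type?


Pigeonhole: to guarantee k in one of n categories, need (k-1)×n + 1.
k = 3, n = 11
Minimum = (3-1) × 11 + 1 = 2 × 11 + 1

23


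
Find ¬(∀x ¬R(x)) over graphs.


Original: ∀x ¬R(x)
Rule: ¬∀→∃, ¬∃→∀, negate predicate.
Negation: ∃x R(x)

∃x R(x)


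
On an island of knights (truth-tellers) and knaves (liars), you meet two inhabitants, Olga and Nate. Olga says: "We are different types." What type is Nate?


Olga says: "We are different types."
Case 1: Olga is a Knight (truth-teller)
  Statement is true → they ARE different → Nate is a Knave
Case 2: Olga is a Knave (liar)
  Statement is false → they are NOT different → Nate is a Knave
In both cases, Nate is a Knave.

Knave


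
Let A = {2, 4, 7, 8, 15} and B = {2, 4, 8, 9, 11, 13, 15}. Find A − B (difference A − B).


A = {2, 4, 7, 8, 15}
B = {2, 4, 8, 9, 11, 13, 15}
Operation: difference A − B
In A but not B: 7

{7}


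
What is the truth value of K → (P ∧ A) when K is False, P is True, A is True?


K = False, P = True, A = True
Step 1: P ∧ A = True AND True = True
Step 2: K → (True): false only when K=True and consequent=False.
Result: True

True


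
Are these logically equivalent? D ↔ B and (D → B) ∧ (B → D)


Expression 1: D ↔ B
Expression 2: (D → B) ∧ (B → D)
Truth table (D B | Expr1 Expr2):
  T T |   T     T
  T F |   F     F
  F T |   F     F
  F F |   T     T
All 4 rows agree, so the expressions are logically equivalent.

Yes


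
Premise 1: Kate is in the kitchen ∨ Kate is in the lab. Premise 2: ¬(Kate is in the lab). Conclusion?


Disjunctive syllogism: P ∨ Q, ¬P ⊢ Q
Disjunction: Kate is in the kitchen ∨ Kate is in the lab
We know it is not the case that Kate is in the lab.
By disjunctive syllogism, the other disjunct must be true.

Kate is in the kitchen


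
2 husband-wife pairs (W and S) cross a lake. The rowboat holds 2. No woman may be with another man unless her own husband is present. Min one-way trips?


Label couples W and S.
1. WW+WS → (far: WW,WS; near: HW,HS)
2. WW ←   (far: WS; near: HW,HS,WW)
3. HW+HS → (far: HW,HS,WS; near: WW)
4. HW ←   (far: HS,WS; near: HW,WW)  — HW returns, since WW is alone on near bank
5. HW+WW → (far: all four; near: empty)
Every state respects the constraint.
Minimum trips = 5

5


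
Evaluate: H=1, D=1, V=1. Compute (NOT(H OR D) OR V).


H OR D = 1
NOT(1) = 0
0 OR 1 = 1

1


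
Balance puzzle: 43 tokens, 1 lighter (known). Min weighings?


Each weighing has 3 outcomes (left heavy / balance / right heavy), so k weighings distinguish at most 3^k cases; splitting into three near-equal groups achieves this.
Need 3^k ≥ 43: 3^3 = 27 < 43 ≤ 3^4 = 81
k = ⌈log₃(43)⌉ = 4

4


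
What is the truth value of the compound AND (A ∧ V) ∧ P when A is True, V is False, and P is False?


A = True, V = False, P = False
Step 1: A ∧ V = True AND False = False
Step 2: False ∧ P = False AND False = False
AND is true only when ALL operands are true.

False


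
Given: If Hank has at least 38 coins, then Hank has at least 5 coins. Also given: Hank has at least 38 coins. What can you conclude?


Modus ponens: P → Q, P ⊢ Q
P: Hank has at least 38 coins
Q: Hank has at least 5 coins
We have P → Q and P is true.
By modus ponens, Q must be true.

Hank has at least 5 coins


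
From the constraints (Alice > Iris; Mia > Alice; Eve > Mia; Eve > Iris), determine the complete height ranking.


Constraints: Alice > Iris; Mia > Alice; Eve > Mia; Eve > Iris
Method: at each step, the next-highest is the one remaining person who never appears on the smaller side of a constraint between remaining people.
  Step 1: remaining {Iris, Alice, Eve, Mia}; on the smaller side: {Iris, Alice, Mia} → Eve is next (Eve > Mia; Eve > Iris).
  Step 2: remaining {Iris, Alice, Mia}; on the smaller side: {Iris, Alice} → Mia is next (Mia > Alice).
  Step 3: remaining {Iris, Alice}; on the smaller side: {Iris} → Alice is next (Alice > Iris).
  Step 4: only Iris remains → lowest.
Final ranking (highest to lowest):

Eve > Mia > Alice > Iris


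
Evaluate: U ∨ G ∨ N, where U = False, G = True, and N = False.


U = False, G = True, N = False
Step 1: U ∨ G = False OR True = True
Step 2: True ∨ N = True OR False = True
OR is true when at least one operand is true.

True


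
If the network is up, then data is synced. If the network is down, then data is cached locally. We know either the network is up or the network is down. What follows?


Constructive dilemma: (P → Q) ∧ (R → S), P ∨ R ⊢ Q ∨ S
Premise 1: the network is up → data is synced
Premise 2: the network is down → data is cached locally
Premise 3: the network is up ∨ the network is down
Case 1: Assuming the network is up, then by Premise 1, data is synced.
Case 2: Assuming the network is down, then by Premise 2, data is cached locally.
Since one of the network is up or the network is down must hold, we get data is synced or data is cached locally.

Data is synced or data is cached locally.


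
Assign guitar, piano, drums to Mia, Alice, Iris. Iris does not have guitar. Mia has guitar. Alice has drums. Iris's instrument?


From clues:
  Mia → guitar
  Alice → drums
By elimination, Iris gets the remaining.

piano


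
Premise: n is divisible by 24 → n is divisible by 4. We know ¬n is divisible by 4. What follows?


Modus tollens: P → Q, ¬Q ⊢ ¬P
P: n is divisible by 24
Q: n is divisible by 4
We have P → Q and Q is false.
By modus tollens, P must be false.

It is not the case that n is divisible by 24


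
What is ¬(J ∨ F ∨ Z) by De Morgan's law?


De Morgan's law: ¬(P ∨ Q ∨ R) ≡ ¬P ∧ ¬Q ∧ ¬R
¬(J ∨ F ∨ Z) = ¬J ∧ ¬F ∧ ¬Z

¬J ∧ ¬F ∧ ¬Z


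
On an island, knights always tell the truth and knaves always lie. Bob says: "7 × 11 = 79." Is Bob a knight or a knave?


Statement: "7 × 11 = 79."
Actual: 7 × 11 = 77
Claimed: 79
Statement is FALSE → Bob lies → Knave

Knave


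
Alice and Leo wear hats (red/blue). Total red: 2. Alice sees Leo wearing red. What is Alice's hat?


Total red = 2, Leo = red
Red accounted for: 1
Remaining for Alice: 1
Alice's hat is red.

red


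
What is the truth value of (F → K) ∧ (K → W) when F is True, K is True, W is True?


F = True, K = True, W = True
Step 1: F → K is false only when F=True and K=False. Result: True
Step 2: K → W is false only when K=True and W=False. Result: True
Step 3: True ∧ True = True

True


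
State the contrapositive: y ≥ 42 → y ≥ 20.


Original: If y ≥ 42, then y ≥ 20
Contrapositive: If ¬Q, then ¬P
Negate Q: not (y ≥ 20)
Negate P: not (y ≥ 42)

If not (y ≥ 20), then not (y ≥ 42).


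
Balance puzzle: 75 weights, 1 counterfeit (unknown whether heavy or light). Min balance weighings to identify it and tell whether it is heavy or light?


Let n = 75. 150 possibilities (n weights × lighter/heavier); each weighing has 3 outcomes.
Bound for k weighings: say the first weighing puts j weights on each pan. If it tips, the 2j weighed weights remain suspects (each with a known direction) and k-1 weighings give 3^(k-1) outcomes; 3^(k-1) is odd, so 2j ≤ 3^(k-1) - 1. If it balances, the n - 2j unweighed weights remain with direction unknown: 2(n - 2j) ≤ 3^(k-1) - 1 by the same parity argument. Adding, n ≤ (3^(k-1) - 1) + (3^(k-1) - 1)/2 = (3^k - 3)/2, and the classical three-group strategy achieves this (3 weights in 2 weighings, 12 in 3, 39 in 4, 120 in 5).
So we need the smallest k with (3^k - 3)/2 ≥ 75.
k = 4: (3^4 - 3)/2 = 39 < 75 ✗
k = 5: (3^5 - 3)/2 = 120 ≥ 75 ✓

5


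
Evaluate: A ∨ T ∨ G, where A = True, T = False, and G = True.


A = True, T = False, G = True
Step 1: A ∨ T = True OR False = True
Step 2: True ∨ G = True OR True = True
OR is true when at least one operand is true.

True


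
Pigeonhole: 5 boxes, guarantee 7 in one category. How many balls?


Pigeonhole: to guarantee k in one of n categories, need (k-1)×n + 1.
k = 7, n = 5
Minimum = (7-1) × 5 + 1 = 6 × 5 + 1

31


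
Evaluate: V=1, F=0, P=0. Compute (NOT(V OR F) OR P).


V OR F = 1
NOT(1) = 0
0 OR 0 = 0

0


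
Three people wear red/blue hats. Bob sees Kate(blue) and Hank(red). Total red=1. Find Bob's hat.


Total red = 1, seen red = 1
Own red = 1 - 1 = 0
Bob's hat is blue.

blue


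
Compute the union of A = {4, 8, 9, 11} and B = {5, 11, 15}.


A = {4, 8, 9, 11}
B = {5, 11, 15}
Operation: union
All elements combined: 4, 5, 8, 9, 11, 15

{4, 5, 8, 9, 11, 15}


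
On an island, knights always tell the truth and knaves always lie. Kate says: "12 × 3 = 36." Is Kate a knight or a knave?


Statement: "12 × 3 = 36."
Actual: 12 × 3 = 36
Claimed: 36
Statement is TRUE → Kate tells the truth → Knight

Knight


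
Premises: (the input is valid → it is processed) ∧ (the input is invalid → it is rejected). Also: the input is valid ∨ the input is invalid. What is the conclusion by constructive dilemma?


Constructive dilemma: (P → Q) ∧ (R → S), P ∨ R ⊢ Q ∨ S
Premise 1: the input is valid → it is processed
Premise 2: the input is invalid → it is rejected
Premise 3: the input is valid ∨ the input is invalid
Case 1: Assuming the input is valid, then by Premise 1, it is processed.
Case 2: Assuming the input is invalid, then by Premise 2, it is rejected.
Since one of the input is valid or the input is invalid must hold, we get it is processed or it is rejected.

It is processed or it is rejected.


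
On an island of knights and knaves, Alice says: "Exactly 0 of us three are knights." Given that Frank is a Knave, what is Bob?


Alice claims exactly 0 knights among Alice, Frank, Bob.
Given: Frank is a Knave.

Case 1: Alice is a Knight (tells truth)
  Then exactly 0 of the three are knights.
  Counting Alice, Frank: 1 knight(s) so far. Need -1 more → impossible.
Case 2: Alice is a Knave (lies)
  Then the count is NOT 0.
  If Bob = Knave, count = 0 = 0 → claim would be true, contradicts lie.
  If Bob = Knight, count = 1 ≠ 0 → lie confirmed ✓

Bob is a Knight.

Knight


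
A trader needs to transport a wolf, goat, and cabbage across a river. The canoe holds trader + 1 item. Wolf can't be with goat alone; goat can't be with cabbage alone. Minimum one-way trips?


1. trader+goat → 2. trader ← 3. trader+wolf → 4. trader+goat ← 5. trader+cabbage → 6. trader ← 7. trader+goat →
Minimum trips = 7

7


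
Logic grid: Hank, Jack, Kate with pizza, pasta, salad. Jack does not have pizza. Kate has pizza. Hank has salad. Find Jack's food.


From clues:
  Kate → pizza
  Hank → salad
By elimination, Jack gets the remaining.

pasta


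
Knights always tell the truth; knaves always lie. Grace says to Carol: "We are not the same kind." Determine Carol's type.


Grace says: "We are not the same kind."
Case 1: Grace is a Knight (truth-teller)
  Statement is true → they ARE different → Carol is a Knave
Case 2: Grace is a Knave (liar)
  Statement is false → they are NOT different → Carol is a Knave
In both cases, Carol is a Knave.

Knave


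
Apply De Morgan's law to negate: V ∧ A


De Morgan's law: ¬(P ∧ Q) ≡ ¬P ∨ ¬Q
¬(V ∧ A) = ¬V ∨ ¬A

¬V ∨ ¬A


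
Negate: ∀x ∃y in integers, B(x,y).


Original: ∀x ∃y B(x,y)
Rule: ¬∀→∃, ¬∃→∀, negate predicate.
Negation: ∃x ∀y ¬B(x,y)

∃x ∀y ¬B(x,y)


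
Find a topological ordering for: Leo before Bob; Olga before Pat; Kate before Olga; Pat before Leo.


Constraints: Leo before Bob; Olga before Pat; Kate before Olga; Pat before Leo
Method: repeatedly schedule the remaining task that has no remaining task required before it.
  Step 1: remaining {Leo, Olga, Pat, Kate, Bob}; every task except Kate still has a predecessor pending → schedule Kate.
  Step 2: remaining {Leo, Olga, Pat, Bob}; every task except Olga still has a predecessor pending → schedule Olga.
  Step 3: remaining {Leo, Pat, Bob}; every task except Pat still has a predecessor pending → schedule Pat.
  Step 4: remaining {Leo, Bob}; every task except Leo still has a predecessor pending → schedule Leo.
  Step 5: only Bob remains → schedule Bob.
Resulting order:

Kate → Olga → Pat → Leo → Bob


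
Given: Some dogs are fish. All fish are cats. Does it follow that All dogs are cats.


Premise 1: Some dogs are fish.
Premise 2: All fish are cats.
Conclusion: All dogs are cats.
Fallacy: illicit minor. The minor term (dogs) is distributed in the conclusion ('All dogs ...') but undistributed in its premise ('Some dogs are fish' doesn't cover all dogs).
Only 'Some dogs are cats' follows, not 'All'.

Invalid


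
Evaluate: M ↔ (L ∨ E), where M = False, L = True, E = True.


M = False, L = True, E = True
Step 1: L ∨ E = True OR True = True
Step 2: M ↔ (True): true when both sides have same truth value.
Result: False ↔ True = False

False


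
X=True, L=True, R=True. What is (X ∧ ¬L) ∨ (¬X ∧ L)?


X = True, L = True, R = True
Expression: (X ∧ ¬L) ∨ (¬X ∧ L)
Step 1: ¬L = NOT True = False
Step 2: X ∧ ¬L = True AND False = False
Step 3: ¬X = NOT True = False
Step 4: ¬X ∧ L = False AND True = False
Step 5: (False) ∨ (False) = False OR False = False

False


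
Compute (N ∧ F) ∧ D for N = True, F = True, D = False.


N = True, F = True, D = False
Step 1: N ∧ F = True AND True = True
Step 2: True ∧ D = True AND False = False
AND is true only when ALL operands are true.

False


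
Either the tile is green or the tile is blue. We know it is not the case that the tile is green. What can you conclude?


Disjunctive syllogism: P ∨ Q, ¬P ⊢ Q
Disjunction: the tile is green ∨ the tile is blue
We know it is not the case that the tile is green.
By disjunctive syllogism, the other disjunct must be true.

The tile is blue


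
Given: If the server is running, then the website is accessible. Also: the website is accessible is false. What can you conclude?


Modus tollens: P → Q, ¬Q ⊢ ¬P
P: the server is running
Q: the website is accessible
We have P → Q and Q is false.
By modus tollens, P must be false.

It is not the case that the server is running


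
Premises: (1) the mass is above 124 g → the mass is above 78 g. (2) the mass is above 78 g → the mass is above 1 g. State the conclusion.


Hypothetical syllogism: P → Q, Q → R ⊢ P → R
Premise 1: the mass is above 124 g → the mass is above 78 g
Premise 2: the mass is above 78 g → the mass is above 1 g
Chain the implications: the middle term (the mass is above 78 g) links the two.
Conclusion: If the mass is above 124 g, then the mass is above 1 g.

If the mass is above 124 g, then the mass is above 1 g.


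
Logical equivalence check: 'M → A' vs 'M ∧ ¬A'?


Expression 1: M → A
Expression 2: M ∧ ¬A
Truth table (M A | Expr1 Expr2):
  T T |   T     F   ← differ
  T F |   F     T   ← differ
  F T |   T     F   ← differ
  F F |   T     F   ← differ
Counterexample: M=T, A=T gives Expr1 = T but Expr2 = F, so the expressions are NOT logically equivalent.

No


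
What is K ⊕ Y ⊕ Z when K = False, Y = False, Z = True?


K = False, Y = False, Z = True
Step 1: K ⊕ Y = False XOR False = False
Step 2: False ⊕ Z = False XOR True = True
XOR is true when an odd number of operands are true.

True


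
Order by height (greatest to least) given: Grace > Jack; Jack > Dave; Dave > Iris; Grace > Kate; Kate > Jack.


Constraints: Grace > Jack; Jack > Dave; Dave > Iris; Grace > Kate; Kate > Jack
Method: at each step, the next-highest is the one remaining person who never appears on the smaller side of a constraint between remaining people.
  Step 1: remaining {Grace, Iris, Dave, Kate, Jack}; on the smaller side: {Iris, Dave, Kate, Jack} → Grace is next (Grace > Jack; Grace > Kate).
  Step 2: remaining {Iris, Dave, Kate, Jack}; on the smaller side: {Iris, Dave, Jack} → Kate is next (Kate > Jack).
  Step 3: remaining {Iris, Dave, Jack}; on the smaller side: {Iris, Dave} → Jack is next (Jack > Dave).
  Step 4: remaining {Iris, Dave}; on the smaller side: {Iris} → Dave is next (Dave > Iris).
  Step 5: only Iris remains → lowest.
Final ranking (highest to lowest):

Grace > Kate > Jack > Dave > Iris


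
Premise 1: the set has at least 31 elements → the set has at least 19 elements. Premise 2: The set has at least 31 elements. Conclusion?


Modus ponens: P → Q, P ⊢ Q
P: the set has at least 31 elements
Q: the set has at least 19 elements
We have P → Q and P is true.
By modus ponens, Q must be true.

The set has at least 19 elements


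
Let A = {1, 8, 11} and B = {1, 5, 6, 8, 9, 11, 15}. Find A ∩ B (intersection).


A = {1, 8, 11}
B = {1, 5, 6, 8, 9, 11, 15}
Operation: intersection
Elements in both: 1, 8, 11

{1, 8, 11}


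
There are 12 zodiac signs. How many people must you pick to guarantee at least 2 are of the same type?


Pigeonhole: to guarantee k in one of n categories, need (k-1)×n + 1.
k = 2, n = 12
Minimum = (2-1) × 12 + 1 = 1 × 12 + 1

13


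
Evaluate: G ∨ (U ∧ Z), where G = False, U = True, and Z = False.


G = False, U = True, Z = False
Step 1: U ∧ Z = True AND False = False
Step 2: G ∨ False = False OR False = False
AND evaluated first (higher precedence); then OR applied.

False


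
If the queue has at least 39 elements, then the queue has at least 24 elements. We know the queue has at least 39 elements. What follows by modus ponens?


Modus ponens: P → Q, P ⊢ Q
P: the queue has at least 39 elements
Q: the queue has at least 24 elements
We have P → Q and P is true.
By modus ponens, Q must be true.

The queue has at least 24 elements


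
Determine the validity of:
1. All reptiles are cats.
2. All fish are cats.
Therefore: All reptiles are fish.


Premise 1: All reptiles are cats.
Premise 2: All fish are cats.
Conclusion: All reptiles are fish.
Fallacy: undistributed middle. cats is predicate in both.
Counterexample: reptiles and fish could be disjoint subsets of cats.

Invalid


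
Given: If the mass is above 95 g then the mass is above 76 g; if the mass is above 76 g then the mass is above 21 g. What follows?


Hypothetical syllogism: P → Q, Q → R ⊢ P → R
Premise 1: the mass is above 95 g → the mass is above 76 g
Premise 2: the mass is above 76 g → the mass is above 21 g
Chain the implications: the middle term (the mass is above 76 g) links the two.
Conclusion: If the mass is above 95 g, then the mass is above 21 g.

If the mass is above 95 g, then the mass is above 21 g.


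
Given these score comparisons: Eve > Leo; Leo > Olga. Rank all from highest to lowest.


Constraints: Eve > Leo; Leo > Olga
Method: at each step, the next-highest is the one remaining person who never appears on the smaller side of a constraint between remaining people.
  Step 1: remaining {Eve, Olga, Leo}; on the smaller side: {Olga, Leo} → Eve is next (Eve > Leo).
  Step 2: remaining {Olga, Leo}; on the smaller side: {Olga} → Leo is next (Leo > Olga).
  Step 3: only Olga remains → lowest.
Final ranking (highest to lowest):

Eve > Leo > Olga


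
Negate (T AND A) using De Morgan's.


De Morgan's law: ¬(P ∧ Q) ≡ ¬P ∨ ¬Q
¬(T ∧ A) = ¬T ∨ ¬A

¬T ∨ ¬A


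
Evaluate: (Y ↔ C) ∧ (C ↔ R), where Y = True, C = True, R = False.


Y = True, C = True, R = False
Step 1: Y ↔ C is true when Y and C have the same value. Result: True
Step 2: C ↔ R is true when C and R have the same value. Result: False
Step 3: True ∧ False = False

False


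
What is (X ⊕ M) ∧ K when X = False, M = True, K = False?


X = False, M = True, K = False
Step 1: X ⊕ M = False XOR True = True
Step 2: True ∧ K = True AND False = False
XOR true when exactly one of X,M is true; then AND with K.

False


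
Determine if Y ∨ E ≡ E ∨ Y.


Expression 1: Y ∨ E
Expression 2: E ∨ Y
Truth table (Y E | Expr1 Expr2):
  T T |   T     T
  T F |   T     T
  F T |   T     T
  F F |   F     F
All 4 rows agree, so the expressions are logically equivalent.

Yes


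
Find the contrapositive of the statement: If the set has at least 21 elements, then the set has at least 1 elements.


Original: If the set has at least 21 elements, then the set has at least 1 elements
Contrapositive: If ¬Q, then ¬P
Negate Q: not (the set has at least 1 elements)
Negate P: not (the set has at least 21 elements)

If not (the set has at least 1 elements), then not (the set has at least 21 elements).


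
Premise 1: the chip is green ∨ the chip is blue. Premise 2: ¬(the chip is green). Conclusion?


Disjunctive syllogism: P ∨ Q, ¬P ⊢ Q
Disjunction: the chip is green ∨ the chip is blue
We know it is not the case that the chip is green.
By disjunctive syllogism, the other disjunct must be true.

The chip is blue


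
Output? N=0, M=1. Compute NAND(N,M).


N AND M = 0
NOT(0) = 1

1


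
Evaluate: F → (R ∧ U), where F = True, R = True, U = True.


F = True, R = True, U = True
Step 1: R ∧ U = True AND True = True
Step 2: F → (True): false only when F=True and consequent=False.
Result: True

True


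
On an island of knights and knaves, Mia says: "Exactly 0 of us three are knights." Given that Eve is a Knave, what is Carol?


Mia claims exactly 0 knights among Mia, Eve, Carol.
Given: Eve is a Knave.

Case 1: Mia is a Knight (tells truth)
  Then exactly 0 of the three are knights.
  Counting Mia, Eve: 1 knight(s) so far. Need -1 more → impossible.
Case 2: Mia is a Knave (lies)
  Then the count is NOT 0.
  If Carol = Knave, count = 0 = 0 → claim would be true, contradicts lie.
  If Carol = Knight, count = 1 ≠ 0 → lie confirmed ✓

Carol is a Knight.

Knight


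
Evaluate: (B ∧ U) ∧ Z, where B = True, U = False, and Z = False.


B = True, U = False, Z = False
Step 1: B ∧ U = True AND False = False
Step 2: False ∧ Z = False AND False = False
AND is true only when ALL operands are true.

False


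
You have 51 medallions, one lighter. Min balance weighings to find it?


Each weighing has 3 outcomes (left heavy / balance / right heavy), so k weighings distinguish at most 3^k cases; splitting into three near-equal groups achieves this.
Need 3^k ≥ 51: 3^3 = 27 < 51 ≤ 3^4 = 81
k = ⌈log₃(51)⌉ = 4

4


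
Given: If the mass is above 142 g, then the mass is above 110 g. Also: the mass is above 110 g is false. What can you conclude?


Modus tollens: P → Q, ¬Q ⊢ ¬P
P: the mass is above 142 g
Q: the mass is above 110 g
We have P → Q and Q is false.
By modus tollens, P must be false.

It is not the case that the mass is above 142 g


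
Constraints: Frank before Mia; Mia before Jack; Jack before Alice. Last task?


Constraints: Frank before Mia; Mia before Jack; Jack before Alice
The last task can have nothing scheduled after it, so it must never appear on the left of a 'before'.
Tasks appearing before some other task: Frank, Mia, Jack.
The only task not in that list is Alice → it is last.

Alice


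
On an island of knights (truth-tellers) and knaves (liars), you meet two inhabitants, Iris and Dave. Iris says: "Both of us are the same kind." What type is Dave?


Iris says: "Both of us are the same kind."
Case 1: Iris is a Knight (truth-teller)
  Statement is true → they ARE the same → Dave is also a Knight
Case 2: Iris is a Knave (liar)
  Statement is false → they are NOT the same → Dave is a Knight
In both cases, Dave is a Knight.

Knight


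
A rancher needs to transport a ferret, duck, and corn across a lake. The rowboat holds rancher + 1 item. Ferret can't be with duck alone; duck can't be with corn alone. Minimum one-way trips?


1. rancher+duck → 2. rancher ← 3. rancher+ferret → 4. rancher+duck ← 5. rancher+corn → 6. rancher ← 7. rancher+duck →
Minimum trips = 7

7


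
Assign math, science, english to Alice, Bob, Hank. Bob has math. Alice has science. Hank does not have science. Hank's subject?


From clues:
  Alice → science
  Bob → math
By elimination, Hank gets the remaining.

english


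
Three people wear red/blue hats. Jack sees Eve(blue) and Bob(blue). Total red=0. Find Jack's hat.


Total red = 0, seen red = 0
Own red = 0 - 0 = 0
Jack's hat is blue.

blue


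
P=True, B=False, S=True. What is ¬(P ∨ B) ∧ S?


P = True, B = False, S = True
Expression: ¬(P ∨ B) ∧ S
Step 1: P ∨ B = True OR False = True
Step 2: ¬(P ∨ B) = NOT True = False
Step 3: (False) ∧ S = False AND True = False

False


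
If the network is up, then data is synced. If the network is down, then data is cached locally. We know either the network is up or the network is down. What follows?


Constructive dilemma: (P → Q) ∧ (R → S), P ∨ R ⊢ Q ∨ S
Premise 1: the network is up → data is synced
Premise 2: the network is down → data is cached locally
Premise 3: the network is up ∨ the network is down
Case 1: Assuming the network is up, then by Premise 1, data is synced.
Case 2: Assuming the network is down, then by Premise 2, data is cached locally.
Since one of the network is up or the network is down must hold, we get data is synced or data is cached locally.

Data is synced or data is cached locally.


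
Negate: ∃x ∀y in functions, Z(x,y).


Original: ∃x ∀y Z(x,y)
Rule: ¬∀→∃, ¬∃→∀, negate predicate.
Negation: ∀x ∃y ¬Z(x,y)

∀x ∃y ¬Z(x,y)


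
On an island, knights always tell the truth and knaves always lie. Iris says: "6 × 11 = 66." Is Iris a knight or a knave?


Statement: "6 × 11 = 66."
Actual: 6 × 11 = 66
Claimed: 66
Statement is TRUE → Iris tells the truth → Knight

Knight


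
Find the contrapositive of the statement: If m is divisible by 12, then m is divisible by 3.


Original: If m is divisible by 12, then m is divisible by 3
Contrapositive: If ¬Q, then ¬P
Negate Q: not (m is divisible by 3)
Negate P: not (m is divisible by 12)

If not (m is divisible by 3), then not (m is divisible by 12).


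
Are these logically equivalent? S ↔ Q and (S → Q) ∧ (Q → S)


Expression 1: S ↔ Q
Expression 2: (S → Q) ∧ (Q → S)
Truth table (S Q | Expr1 Expr2):
  T T |   T     T
  T F |   F     F
  F T |   F     F
  F F |   T     T
All 4 rows agree, so the expressions are logically equivalent.

Yes


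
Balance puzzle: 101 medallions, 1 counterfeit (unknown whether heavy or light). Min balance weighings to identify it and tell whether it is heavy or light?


Let n = 101. 202 possibilities (n medallions × lighter/heavier); each weighing has 3 outcomes.
Bound for k weighings: say the first weighing puts j medallions on each pan. If it tips, the 2j weighed medallions remain suspects (each with a known direction) and k-1 weighings give 3^(k-1) outcomes; 3^(k-1) is odd, so 2j ≤ 3^(k-1) - 1. If it balances, the n - 2j unweighed medallions remain with direction unknown: 2(n - 2j) ≤ 3^(k-1) - 1 by the same parity argument. Adding, n ≤ (3^(k-1) - 1) + (3^(k-1) - 1)/2 = (3^k - 3)/2, and the classical three-group strategy achieves this (3 medallions in 2 weighings, 12 in 3, 39 in 4, 120 in 5).
So we need the smallest k with (3^k - 3)/2 ≥ 101.
k = 4: (3^4 - 3)/2 = 39 < 101 ✗
k = 5: (3^5 - 3)/2 = 120 ≥ 101 ✓

5


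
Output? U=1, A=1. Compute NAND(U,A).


U AND A = 1
NOT(1) = 0

0


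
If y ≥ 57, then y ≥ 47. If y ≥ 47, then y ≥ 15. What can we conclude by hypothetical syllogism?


Hypothetical syllogism: P → Q, Q → R ⊢ P → R
Premise 1: y ≥ 57 → y ≥ 47
Premise 2: y ≥ 47 → y ≥ 15
Chain the implications: the middle term (y ≥ 47) links the two.
Conclusion: If y ≥ 57, then y ≥ 15.

If y ≥ 57, then y ≥ 15.
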